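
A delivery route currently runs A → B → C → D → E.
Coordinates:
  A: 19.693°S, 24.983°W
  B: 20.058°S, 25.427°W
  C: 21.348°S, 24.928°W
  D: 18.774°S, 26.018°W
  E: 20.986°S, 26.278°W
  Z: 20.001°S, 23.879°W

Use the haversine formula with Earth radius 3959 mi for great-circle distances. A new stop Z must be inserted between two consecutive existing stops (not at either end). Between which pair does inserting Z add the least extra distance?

between C and D

Added distance for inserting Z between each consecutive pair:
A–B: 137.1 mi
B–C: 120.9 mi
C–D: 86.9 mi
D–E: 178.9 mi
Smallest added distance is 86.9 mi, inserting between C and D.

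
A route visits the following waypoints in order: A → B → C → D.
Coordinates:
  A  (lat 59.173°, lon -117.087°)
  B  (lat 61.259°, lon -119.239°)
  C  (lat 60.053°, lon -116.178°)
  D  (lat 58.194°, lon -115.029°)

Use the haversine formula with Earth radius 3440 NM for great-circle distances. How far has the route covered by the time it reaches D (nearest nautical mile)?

Leg distances:
A→B: 140.7 NM  (cumulative 140.7 NM)
B→C: 115.5 NM  (cumulative 256.3 NM)
C→D: 117.1 NM  (cumulative 373.3 NM)
Cumulative distance at D ≈ 373 NM.

373 NM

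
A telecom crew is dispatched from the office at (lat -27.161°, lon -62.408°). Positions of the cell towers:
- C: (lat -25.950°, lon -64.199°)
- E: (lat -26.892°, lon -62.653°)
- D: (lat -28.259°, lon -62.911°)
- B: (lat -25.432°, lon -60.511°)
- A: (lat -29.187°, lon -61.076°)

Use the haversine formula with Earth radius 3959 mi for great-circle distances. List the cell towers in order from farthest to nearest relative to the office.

B, A, C, D, E

Computing each great-circle distance from (lat -27.161°, lon -62.408°):
B (lat -25.432°, lon -60.511°): 167.6 mi
A (lat -29.187°, lon -61.076°): 161.8 mi
C (lat -25.950°, lon -64.199°): 138.8 mi
D (lat -28.259°, lon -62.911°): 81.9 mi
E (lat -26.892°, lon -62.653°): 23.9 mi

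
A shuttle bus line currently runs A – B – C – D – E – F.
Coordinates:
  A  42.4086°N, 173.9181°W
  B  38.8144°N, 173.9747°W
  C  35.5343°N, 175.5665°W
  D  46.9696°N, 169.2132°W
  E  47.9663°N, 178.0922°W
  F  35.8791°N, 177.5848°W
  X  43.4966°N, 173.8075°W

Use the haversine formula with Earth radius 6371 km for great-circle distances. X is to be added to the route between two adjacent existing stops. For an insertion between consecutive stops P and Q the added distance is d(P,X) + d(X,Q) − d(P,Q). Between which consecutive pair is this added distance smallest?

between C and D

Added distance for inserting X between each consecutive pair:
A–B: 242.5 km
B–C: 1027.9 km
C–D: 48.8 km
D–E: 449.2 km
E–F: 159.4 km
Smallest added distance is 48.8 km, inserting between C and D.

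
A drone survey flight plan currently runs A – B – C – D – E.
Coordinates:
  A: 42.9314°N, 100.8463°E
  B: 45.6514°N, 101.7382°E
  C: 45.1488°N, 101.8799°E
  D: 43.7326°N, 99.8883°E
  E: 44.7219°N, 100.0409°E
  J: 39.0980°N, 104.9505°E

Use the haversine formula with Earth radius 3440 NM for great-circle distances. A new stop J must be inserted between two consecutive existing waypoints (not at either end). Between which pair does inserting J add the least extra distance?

Added distance for inserting J between each consecutive pair:
A–B: 546.4 NM
B–C: 775.7 NM
C–D: 627.1 NM
D–E: 702.3 NM
Smallest added distance is 546.4 NM, inserting between A and B.

between A and B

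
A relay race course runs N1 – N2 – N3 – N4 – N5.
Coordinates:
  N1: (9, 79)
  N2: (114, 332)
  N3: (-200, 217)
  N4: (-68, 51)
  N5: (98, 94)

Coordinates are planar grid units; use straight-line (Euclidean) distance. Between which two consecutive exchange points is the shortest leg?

N4–N5

Leg distances:
N1→N2: 273.9
N2→N3: 334.4
N3→N4: 212.1
N4→N5: 171.5
The shortest leg is N4–N5 at 171.5.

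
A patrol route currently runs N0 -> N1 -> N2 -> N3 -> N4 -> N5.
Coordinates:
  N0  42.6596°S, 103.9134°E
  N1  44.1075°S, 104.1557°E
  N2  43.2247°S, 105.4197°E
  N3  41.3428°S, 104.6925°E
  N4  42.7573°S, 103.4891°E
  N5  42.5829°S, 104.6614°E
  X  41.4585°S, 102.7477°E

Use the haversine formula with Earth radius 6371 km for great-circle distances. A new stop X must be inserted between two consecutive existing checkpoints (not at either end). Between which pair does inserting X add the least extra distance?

between N3 and N4

Added distance for inserting X between each consecutive pair:
N0–N1: 318.6 km
N1–N2: 469.4 km
N2–N3: 239.7 km
N3–N4: 133.5 km
N4–N5: 260.6 km
Smallest added distance is 133.5 km, inserting between N3 and N4.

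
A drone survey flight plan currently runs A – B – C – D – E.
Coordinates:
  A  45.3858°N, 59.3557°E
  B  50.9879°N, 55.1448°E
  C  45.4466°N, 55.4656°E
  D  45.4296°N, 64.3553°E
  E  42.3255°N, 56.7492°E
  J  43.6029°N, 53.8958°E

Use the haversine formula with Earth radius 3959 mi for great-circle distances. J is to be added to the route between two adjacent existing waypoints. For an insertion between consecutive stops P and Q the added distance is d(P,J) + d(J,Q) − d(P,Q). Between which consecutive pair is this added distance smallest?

Added distance for inserting J between each consecutive pair:
A–B: 376.7 mi
B–C: 279.5 mi
C–D: 248.4 mi
D–E: 264.2 mi
Smallest added distance is 248.4 mi, inserting between C and D.

between C and D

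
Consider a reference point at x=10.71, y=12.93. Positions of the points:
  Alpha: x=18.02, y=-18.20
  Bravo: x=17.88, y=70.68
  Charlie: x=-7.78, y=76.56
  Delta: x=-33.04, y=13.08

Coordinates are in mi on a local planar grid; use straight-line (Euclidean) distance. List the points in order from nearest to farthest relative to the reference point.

Distance from the reference point at x=10.71, y=12.93 to each:
Alpha x=18.02, y=-18.20: 32.0 mi
Delta x=-33.04, y=13.08: 43.8 mi
Bravo x=17.88, y=70.68: 58.2 mi
Charlie x=-7.78, y=76.56: 66.3 mi

Alpha, Delta, Bravo, Charlie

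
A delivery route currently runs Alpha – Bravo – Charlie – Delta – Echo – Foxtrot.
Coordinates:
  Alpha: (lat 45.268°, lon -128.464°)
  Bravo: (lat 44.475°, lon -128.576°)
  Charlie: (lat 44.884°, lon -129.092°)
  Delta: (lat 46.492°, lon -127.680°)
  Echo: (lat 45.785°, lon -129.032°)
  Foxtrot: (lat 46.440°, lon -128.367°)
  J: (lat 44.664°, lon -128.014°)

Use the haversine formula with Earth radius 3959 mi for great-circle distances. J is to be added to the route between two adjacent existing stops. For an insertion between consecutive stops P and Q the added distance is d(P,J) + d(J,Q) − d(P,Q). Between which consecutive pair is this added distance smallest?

Added distance for inserting J between each consecutive pair:
Alpha–Bravo: 22.7 mi
Bravo–Charlie: 47.6 mi
Charlie–Delta: 52.0 mi
Delta–Echo: 138.2 mi
Echo–Foxtrot: 160.5 mi
Smallest added distance is 22.7 mi, inserting between Alpha and Bravo.

between Alpha and Bravo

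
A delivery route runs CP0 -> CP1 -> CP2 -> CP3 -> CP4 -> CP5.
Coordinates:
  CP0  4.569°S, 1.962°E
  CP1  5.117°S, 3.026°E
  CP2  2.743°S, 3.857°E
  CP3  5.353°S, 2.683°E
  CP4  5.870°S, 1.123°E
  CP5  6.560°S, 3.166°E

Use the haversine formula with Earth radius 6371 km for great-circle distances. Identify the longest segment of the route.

Leg distances:
CP0→CP1: 132.7 km
CP1→CP2: 279.6 km
CP2→CP3: 318.1 km
CP3→CP4: 182.0 km
CP4→CP5: 238.5 km
The longest leg is CP2–CP3 at 318.1 km.

CP2–CP3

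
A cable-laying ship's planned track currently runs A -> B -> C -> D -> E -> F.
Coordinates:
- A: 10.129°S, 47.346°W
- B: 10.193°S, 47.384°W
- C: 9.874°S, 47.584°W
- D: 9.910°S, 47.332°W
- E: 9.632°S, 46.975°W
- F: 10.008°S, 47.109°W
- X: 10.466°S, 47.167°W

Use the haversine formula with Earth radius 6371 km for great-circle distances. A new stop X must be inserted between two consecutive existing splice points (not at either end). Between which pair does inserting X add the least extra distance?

Added distance for inserting X between each consecutive pair:
A–B: 72.6 km
B–C: 77.0 km
C–D: 116.6 km
D–E: 109.6 km
E–F: 102.1 km
Smallest added distance is 72.6 km, inserting between A and B.

between A and B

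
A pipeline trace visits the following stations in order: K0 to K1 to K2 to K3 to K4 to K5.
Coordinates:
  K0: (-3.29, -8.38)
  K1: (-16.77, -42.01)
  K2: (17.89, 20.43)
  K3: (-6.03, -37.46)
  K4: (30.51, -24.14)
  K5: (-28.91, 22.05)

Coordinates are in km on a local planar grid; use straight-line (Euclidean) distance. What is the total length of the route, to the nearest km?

Leg distances:
K0→K1: 36.2 km  (cumulative 36.2 km)
K1→K2: 71.4 km  (cumulative 107.6 km)
K2→K3: 62.6 km  (cumulative 170.3 km)
K3→K4: 38.9 km  (cumulative 209.2 km)
K4→K5: 75.3 km  (cumulative 284.4 km)
Total route length ≈ 284 km.

284 km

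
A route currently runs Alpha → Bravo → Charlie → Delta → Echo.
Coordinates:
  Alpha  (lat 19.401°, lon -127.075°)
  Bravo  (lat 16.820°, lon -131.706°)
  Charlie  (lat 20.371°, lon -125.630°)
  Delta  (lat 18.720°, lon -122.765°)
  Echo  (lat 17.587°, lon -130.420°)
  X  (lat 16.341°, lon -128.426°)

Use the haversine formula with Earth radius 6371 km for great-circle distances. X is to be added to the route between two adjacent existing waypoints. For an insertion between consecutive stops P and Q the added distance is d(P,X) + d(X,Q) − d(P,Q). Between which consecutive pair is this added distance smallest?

between Delta and Echo

Added distance for inserting X between each consecutive pair:
Alpha–Bravo: 155.3 km
Bravo–Charlie: 137.9 km
Charlie–Delta: 840.5 km
Delta–Echo: 90.7 km
Smallest added distance is 90.7 km, inserting between Delta and Echo.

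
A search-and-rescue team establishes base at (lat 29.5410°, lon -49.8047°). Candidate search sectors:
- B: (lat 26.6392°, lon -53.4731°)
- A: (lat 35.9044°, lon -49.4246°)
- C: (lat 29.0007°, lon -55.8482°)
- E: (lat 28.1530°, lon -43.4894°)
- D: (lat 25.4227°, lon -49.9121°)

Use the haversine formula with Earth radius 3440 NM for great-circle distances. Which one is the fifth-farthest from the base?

Distance to each, sorted:
A: 382.5 NM
E: 342.4 NM
C: 318.1 NM
B: 260.9 NM
D: 247.3 NM
The fifth-farthest is D at 247.3 NM.

D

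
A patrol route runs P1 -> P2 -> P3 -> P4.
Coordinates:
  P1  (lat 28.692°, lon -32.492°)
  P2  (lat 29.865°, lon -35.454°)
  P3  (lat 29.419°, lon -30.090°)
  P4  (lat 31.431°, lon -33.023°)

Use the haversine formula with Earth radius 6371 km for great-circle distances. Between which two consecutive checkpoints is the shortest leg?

P1–P2

Leg distances:
P1→P2: 315.5 km
P2→P3: 520.7 km
P3→P4: 359.3 km
The shortest leg is P1–P2 at 315.5 km.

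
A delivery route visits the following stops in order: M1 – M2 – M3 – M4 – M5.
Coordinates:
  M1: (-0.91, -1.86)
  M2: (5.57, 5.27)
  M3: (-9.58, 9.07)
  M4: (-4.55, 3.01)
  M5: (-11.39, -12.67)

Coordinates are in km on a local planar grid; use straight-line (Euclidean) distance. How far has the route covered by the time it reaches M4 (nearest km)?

Leg distances:
M1→M2: 9.6 km  (cumulative 9.6 km)
M2→M3: 15.6 km  (cumulative 25.3 km)
M3→M4: 7.9 km  (cumulative 33.1 km)
Cumulative distance at M4 ≈ 33 km.

33 km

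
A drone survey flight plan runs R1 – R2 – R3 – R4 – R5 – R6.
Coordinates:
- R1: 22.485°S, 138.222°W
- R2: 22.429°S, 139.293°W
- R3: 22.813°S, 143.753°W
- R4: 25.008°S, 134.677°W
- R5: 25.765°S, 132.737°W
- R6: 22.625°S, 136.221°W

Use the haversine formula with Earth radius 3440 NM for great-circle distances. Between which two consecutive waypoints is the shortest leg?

R1–R2

Leg distances:
R1→R2: 59.5 NM
R2→R3: 248.2 NM
R3→R4: 515.2 NM
R4→R5: 114.6 NM
R5→R6: 268.2 NM
The shortest leg is R1–R2 at 59.5 NM.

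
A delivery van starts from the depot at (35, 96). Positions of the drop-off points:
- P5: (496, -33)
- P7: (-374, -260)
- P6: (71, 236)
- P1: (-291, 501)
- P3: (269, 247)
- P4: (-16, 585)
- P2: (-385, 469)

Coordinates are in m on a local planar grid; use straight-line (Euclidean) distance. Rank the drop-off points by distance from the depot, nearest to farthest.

Computing each straight-line distance from (35, 96):
P6 (71, 236): 144.6 m
P3 (269, 247): 278.5 m
P5 (496, -33): 478.7 m
P4 (-16, 585): 491.7 m
P1 (-291, 501): 519.9 m
P7 (-374, -260): 542.2 m
P2 (-385, 469): 561.7 m

P6, P3, P5, P4, P1, P7, P2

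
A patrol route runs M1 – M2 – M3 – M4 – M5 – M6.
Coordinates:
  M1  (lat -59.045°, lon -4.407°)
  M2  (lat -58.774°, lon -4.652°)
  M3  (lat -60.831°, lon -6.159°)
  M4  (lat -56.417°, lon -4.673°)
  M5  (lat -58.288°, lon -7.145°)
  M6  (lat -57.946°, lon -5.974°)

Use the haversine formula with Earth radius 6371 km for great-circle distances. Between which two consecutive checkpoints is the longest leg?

Leg distances:
M1→M2: 33.3 km
M2→M3: 243.7 km
M3→M4: 498.3 km
M4→M5: 255.4 km
M5→M6: 78.6 km
The longest leg is M3–M4 at 498.3 km.

M3–M4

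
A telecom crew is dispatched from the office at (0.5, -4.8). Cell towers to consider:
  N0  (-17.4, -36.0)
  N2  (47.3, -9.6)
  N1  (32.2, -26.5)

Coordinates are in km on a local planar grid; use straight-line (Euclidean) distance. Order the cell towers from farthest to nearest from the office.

Distances from the office:
N2 (47.3, -9.6): 47.0 km
N1 (32.2, -26.5): 38.4 km
N0 (-17.4, -36.0): 36.0 km

N2, N1, N0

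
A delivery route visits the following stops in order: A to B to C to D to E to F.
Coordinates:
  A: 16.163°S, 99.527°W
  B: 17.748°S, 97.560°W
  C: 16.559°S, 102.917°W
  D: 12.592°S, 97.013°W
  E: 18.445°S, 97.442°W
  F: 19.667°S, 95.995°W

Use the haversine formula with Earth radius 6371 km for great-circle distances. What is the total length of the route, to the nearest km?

Leg distances:
A→B: 273.5 km  (cumulative 273.5 km)
B→C: 584.3 km  (cumulative 857.8 km)
C→D: 773.3 km  (cumulative 1631.2 km)
D→E: 652.4 km  (cumulative 2283.6 km)
E→F: 203.9 km  (cumulative 2487.6 km)
Total route length ≈ 2488 km.

2488 km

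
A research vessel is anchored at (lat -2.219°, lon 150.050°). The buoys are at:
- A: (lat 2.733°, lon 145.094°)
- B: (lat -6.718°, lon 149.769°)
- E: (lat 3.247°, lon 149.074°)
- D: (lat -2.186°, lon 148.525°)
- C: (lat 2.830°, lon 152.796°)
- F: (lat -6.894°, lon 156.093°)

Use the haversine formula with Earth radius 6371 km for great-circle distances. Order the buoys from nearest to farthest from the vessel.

D, B, E, C, A, F

Distances from the vessel:
D (lat -2.186°, lon 148.525°): 169.5 km
B (lat -6.718°, lon 149.769°): 501.2 km
E (lat 3.247°, lon 149.074°): 617.4 km
C (lat 2.830°, lon 152.796°): 639.0 km
A (lat 2.733°, lon 145.094°): 778.9 km
F (lat -6.894°, lon 156.093°): 847.7 km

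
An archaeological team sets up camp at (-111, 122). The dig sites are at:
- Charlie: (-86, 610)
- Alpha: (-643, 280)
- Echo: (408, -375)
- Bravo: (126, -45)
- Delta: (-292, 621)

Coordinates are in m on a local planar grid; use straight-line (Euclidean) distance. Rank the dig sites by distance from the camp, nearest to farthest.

Distance from the camp at (-111, 122) to each:
Bravo (126, -45): 289.9 m
Charlie (-86, 610): 488.6 m
Delta (-292, 621): 530.8 m
Alpha (-643, 280): 555.0 m
Echo (408, -375): 718.6 m

Bravo, Charlie, Delta, Alpha, Echo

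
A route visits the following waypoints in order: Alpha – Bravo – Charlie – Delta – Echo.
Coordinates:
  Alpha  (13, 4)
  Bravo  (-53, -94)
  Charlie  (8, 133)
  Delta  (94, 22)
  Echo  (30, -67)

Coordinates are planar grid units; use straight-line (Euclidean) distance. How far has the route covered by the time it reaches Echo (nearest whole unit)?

603

Leg distances:
Alpha→Bravo: 118.2  (cumulative 118.2)
Bravo→Charlie: 235.1  (cumulative 353.2)
Charlie→Delta: 140.4  (cumulative 493.6)
Delta→Echo: 109.6  (cumulative 603.2)
Cumulative distance at Echo ≈ 603.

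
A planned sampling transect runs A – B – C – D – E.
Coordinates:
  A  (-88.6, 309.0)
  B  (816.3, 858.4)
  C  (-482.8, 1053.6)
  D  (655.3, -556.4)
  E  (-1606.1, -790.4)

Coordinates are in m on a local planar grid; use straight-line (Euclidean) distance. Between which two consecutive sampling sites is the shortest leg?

Leg distances:
A→B: 1058.6 m
B→C: 1313.7 m
C→D: 1971.6 m
D→E: 2273.5 m
The shortest leg is A–B at 1058.6 m.

A–B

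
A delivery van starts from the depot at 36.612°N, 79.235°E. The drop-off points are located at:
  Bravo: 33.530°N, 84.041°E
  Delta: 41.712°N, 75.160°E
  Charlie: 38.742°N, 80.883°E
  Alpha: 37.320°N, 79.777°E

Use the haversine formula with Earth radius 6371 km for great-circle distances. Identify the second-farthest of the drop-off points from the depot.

Bravo

Distances from the depot (36.612°N, 79.235°E):
Delta: 666.9 km
Bravo: 555.5 km
Charlie: 277.7 km
Alpha: 92.3 km
The second-farthest is Bravo at 555.5 km.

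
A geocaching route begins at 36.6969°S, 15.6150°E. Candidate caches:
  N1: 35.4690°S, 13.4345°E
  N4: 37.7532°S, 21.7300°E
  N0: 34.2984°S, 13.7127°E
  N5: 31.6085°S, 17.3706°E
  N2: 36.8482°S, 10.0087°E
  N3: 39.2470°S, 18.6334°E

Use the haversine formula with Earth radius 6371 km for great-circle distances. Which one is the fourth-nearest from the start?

N2

Distances from the start (36.6969°S, 15.6150°E):
N1: 238.8 km
N0: 317.4 km
N3: 387.8 km
N2: 499.6 km
N4: 553.9 km
N5: 588.4 km
The fourth-nearest is N2 at 499.6 km.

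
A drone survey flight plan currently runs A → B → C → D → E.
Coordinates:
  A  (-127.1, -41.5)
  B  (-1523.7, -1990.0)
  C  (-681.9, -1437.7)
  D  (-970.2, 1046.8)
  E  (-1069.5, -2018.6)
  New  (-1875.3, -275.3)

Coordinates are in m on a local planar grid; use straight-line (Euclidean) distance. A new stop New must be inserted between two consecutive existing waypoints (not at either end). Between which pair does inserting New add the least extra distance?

between D and E

Added distance for inserting New between each consecutive pair:
A–B: 1116.8 m
B–C: 2409.5 m
C–D: 767.0 m
D–E: 455.7 m
Smallest added distance is 455.7 m, inserting between D and E.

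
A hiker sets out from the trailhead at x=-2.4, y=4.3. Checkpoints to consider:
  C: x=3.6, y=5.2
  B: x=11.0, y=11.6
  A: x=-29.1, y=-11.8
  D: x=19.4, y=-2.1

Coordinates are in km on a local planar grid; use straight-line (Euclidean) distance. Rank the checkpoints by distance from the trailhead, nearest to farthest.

Distance from the trailhead at x=-2.4, y=4.3 to each:
C x=3.6, y=5.2: 6.1 km
B x=11.0, y=11.6: 15.3 km
D x=19.4, y=-2.1: 22.7 km
A x=-29.1, y=-11.8: 31.2 km

C, B, D, A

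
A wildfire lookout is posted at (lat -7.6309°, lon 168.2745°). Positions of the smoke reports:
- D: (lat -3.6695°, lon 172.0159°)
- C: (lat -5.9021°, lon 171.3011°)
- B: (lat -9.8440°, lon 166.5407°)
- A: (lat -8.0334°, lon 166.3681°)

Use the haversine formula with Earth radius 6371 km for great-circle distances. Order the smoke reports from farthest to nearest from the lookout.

Distance from the lookout at (lat -7.6309°, lon 168.2745°) to each:
D (lat -3.6695°, lon 172.0159°): 604.4 km
C (lat -5.9021°, lon 171.3011°): 385.5 km
B (lat -9.8440°, lon 166.5407°): 311.2 km
A (lat -8.0334°, lon 166.3681°): 214.7 km

D, C, B, A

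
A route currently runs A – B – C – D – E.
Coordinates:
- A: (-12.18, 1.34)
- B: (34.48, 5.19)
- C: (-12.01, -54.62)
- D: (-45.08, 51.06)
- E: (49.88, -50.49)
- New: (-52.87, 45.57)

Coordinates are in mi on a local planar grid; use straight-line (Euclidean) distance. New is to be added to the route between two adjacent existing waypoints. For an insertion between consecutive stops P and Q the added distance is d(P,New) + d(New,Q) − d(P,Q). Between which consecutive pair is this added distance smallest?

between C and D

Added distance for inserting New between each consecutive pair:
A–B: 109.5 mi
B–C: 128.7 mi
C–D: 7.0 mi
D–E: 11.2 mi
Smallest added distance is 7.0 mi, inserting between C and D.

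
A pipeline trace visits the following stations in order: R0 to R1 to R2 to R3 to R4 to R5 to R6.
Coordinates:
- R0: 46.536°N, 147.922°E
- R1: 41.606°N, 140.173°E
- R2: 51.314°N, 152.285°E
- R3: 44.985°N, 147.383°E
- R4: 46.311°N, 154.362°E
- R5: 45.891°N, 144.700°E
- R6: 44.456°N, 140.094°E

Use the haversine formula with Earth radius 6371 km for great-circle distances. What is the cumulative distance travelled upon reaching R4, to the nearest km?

3600 km

Leg distances:
R0→R1: 826.2 km  (cumulative 826.2 km)
R1→R2: 1419.6 km  (cumulative 2245.8 km)
R2→R3: 791.7 km  (cumulative 3037.6 km)
R3→R4: 562.0 km  (cumulative 3599.5 km)
Cumulative distance at R4 ≈ 3600 km.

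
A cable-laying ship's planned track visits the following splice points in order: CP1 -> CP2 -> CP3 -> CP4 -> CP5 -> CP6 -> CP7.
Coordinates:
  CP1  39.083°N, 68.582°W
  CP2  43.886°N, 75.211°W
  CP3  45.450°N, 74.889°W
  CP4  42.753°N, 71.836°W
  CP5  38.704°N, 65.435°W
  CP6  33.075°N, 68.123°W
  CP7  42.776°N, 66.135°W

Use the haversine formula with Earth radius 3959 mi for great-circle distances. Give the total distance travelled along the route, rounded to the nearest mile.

Leg distances:
CP1→CP2: 477.1 mi  (cumulative 477.1 mi)
CP2→CP3: 109.2 mi  (cumulative 586.3 mi)
CP3→CP4: 240.1 mi  (cumulative 826.4 mi)
CP4→CP5: 436.4 mi  (cumulative 1262.8 mi)
CP5→CP6: 417.0 mi  (cumulative 1679.8 mi)
CP6→CP7: 679.0 mi  (cumulative 2358.7 mi)
Total route length ≈ 2359 mi.

2359 mi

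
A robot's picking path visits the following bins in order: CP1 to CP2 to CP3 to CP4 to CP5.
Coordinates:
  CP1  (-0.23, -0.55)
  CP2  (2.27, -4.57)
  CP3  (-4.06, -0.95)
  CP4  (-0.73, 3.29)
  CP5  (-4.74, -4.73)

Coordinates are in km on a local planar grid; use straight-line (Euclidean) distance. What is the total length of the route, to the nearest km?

Leg distances:
CP1→CP2: 4.7 km  (cumulative 4.7 km)
CP2→CP3: 7.3 km  (cumulative 12.0 km)
CP3→CP4: 5.4 km  (cumulative 17.4 km)
CP4→CP5: 9.0 km  (cumulative 26.4 km)
Total route length ≈ 26 km.

26 km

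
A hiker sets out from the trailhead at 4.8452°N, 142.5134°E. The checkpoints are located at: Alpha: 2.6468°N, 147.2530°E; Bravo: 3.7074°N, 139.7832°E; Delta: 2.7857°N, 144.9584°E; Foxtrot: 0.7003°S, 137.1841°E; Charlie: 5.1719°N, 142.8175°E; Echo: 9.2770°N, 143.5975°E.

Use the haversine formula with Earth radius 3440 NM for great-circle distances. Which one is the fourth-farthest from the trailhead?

Distances from the trailhead (4.8452°N, 142.5134°E):
Foxtrot: 461.5 NM
Alpha: 313.1 NM
Echo: 273.8 NM
Delta: 191.7 NM
Bravo: 177.2 NM
Charlie: 26.7 NM
The fourth-farthest is Delta at 191.7 NM.

Delta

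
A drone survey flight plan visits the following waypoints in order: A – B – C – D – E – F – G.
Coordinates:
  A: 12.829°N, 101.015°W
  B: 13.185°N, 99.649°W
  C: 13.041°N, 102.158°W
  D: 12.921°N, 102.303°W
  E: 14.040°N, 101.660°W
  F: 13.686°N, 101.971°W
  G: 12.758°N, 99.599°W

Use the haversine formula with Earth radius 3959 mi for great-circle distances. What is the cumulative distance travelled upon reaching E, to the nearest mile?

366 mi

Leg distances:
A→B: 95.2 mi  (cumulative 95.2 mi)
B→C: 169.1 mi  (cumulative 264.3 mi)
C→D: 12.8 mi  (cumulative 277.1 mi)
D→E: 88.6 mi  (cumulative 365.7 mi)
Cumulative distance at E ≈ 366 mi.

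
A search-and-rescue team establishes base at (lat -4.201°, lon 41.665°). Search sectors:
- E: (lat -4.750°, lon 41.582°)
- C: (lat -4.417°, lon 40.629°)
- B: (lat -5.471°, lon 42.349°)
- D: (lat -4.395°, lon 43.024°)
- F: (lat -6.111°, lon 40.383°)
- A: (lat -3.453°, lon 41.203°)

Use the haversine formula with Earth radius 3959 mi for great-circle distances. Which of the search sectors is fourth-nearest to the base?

Distance to each, sorted:
E: 38.4 mi
A: 60.7 mi
C: 72.9 mi
D: 94.6 mi
B: 99.6 mi
F: 158.7 mi
The fourth-nearest is D at 94.6 mi.

D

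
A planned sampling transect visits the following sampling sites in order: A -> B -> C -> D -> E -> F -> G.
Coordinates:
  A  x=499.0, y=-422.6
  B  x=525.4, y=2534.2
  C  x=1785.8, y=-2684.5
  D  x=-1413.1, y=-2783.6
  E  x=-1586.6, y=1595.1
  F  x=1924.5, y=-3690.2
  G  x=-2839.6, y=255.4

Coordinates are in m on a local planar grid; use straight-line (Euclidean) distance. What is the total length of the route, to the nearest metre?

Leg distances:
A→B: 2956.9 m  (cumulative 2956.9 m)
B→C: 5368.7 m  (cumulative 8325.7 m)
C→D: 3200.4 m  (cumulative 11526.1 m)
D→E: 4382.1 m  (cumulative 15908.2 m)
E→F: 6345.3 m  (cumulative 22253.5 m)
F→G: 6185.8 m  (cumulative 28439.3 m)
Total route length ≈ 28439 m.

28439 m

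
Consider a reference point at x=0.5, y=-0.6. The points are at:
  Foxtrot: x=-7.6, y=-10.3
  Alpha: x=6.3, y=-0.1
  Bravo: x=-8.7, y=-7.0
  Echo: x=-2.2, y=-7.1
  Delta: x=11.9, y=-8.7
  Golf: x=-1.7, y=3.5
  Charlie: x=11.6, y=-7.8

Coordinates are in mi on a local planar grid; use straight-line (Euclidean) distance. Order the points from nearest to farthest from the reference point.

Computing each straight-line distance from x=0.5, y=-0.6:
Golf x=-1.7, y=3.5: 4.7 mi
Alpha x=6.3, y=-0.1: 5.8 mi
Echo x=-2.2, y=-7.1: 7.0 mi
Bravo x=-8.7, y=-7.0: 11.2 mi
Foxtrot x=-7.6, y=-10.3: 12.6 mi
Charlie x=11.6, y=-7.8: 13.2 mi
Delta x=11.9, y=-8.7: 14.0 mi

Golf, Alpha, Echo, Bravo, Foxtrot, Charlie, Delta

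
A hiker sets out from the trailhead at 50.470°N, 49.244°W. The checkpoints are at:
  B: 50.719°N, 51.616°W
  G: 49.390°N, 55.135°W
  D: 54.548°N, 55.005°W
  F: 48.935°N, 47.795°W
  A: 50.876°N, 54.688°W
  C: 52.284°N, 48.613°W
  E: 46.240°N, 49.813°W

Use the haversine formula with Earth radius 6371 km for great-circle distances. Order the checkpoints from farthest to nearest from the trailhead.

D, E, G, A, C, F, B

Distance from the trailhead at 50.470°N, 49.244°W to each:
D 54.548°N, 55.005°W: 597.6 km
E 46.240°N, 49.813°W: 472.2 km
G 49.390°N, 55.135°W: 438.3 km
A 50.876°N, 54.688°W: 386.2 km
C 52.284°N, 48.613°W: 206.4 km
F 48.935°N, 47.795°W: 200.0 km
B 50.719°N, 51.616°W: 169.7 km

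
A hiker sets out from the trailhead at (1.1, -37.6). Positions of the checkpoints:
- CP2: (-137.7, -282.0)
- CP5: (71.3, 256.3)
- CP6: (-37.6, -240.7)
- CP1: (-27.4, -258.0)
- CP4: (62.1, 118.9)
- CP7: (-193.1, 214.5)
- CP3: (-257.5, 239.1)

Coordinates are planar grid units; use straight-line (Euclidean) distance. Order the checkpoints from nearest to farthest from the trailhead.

Distance from the trailhead at (1.1, -37.6) to each:
CP4 (62.1, 118.9): 168.0
CP6 (-37.6, -240.7): 206.8
CP1 (-27.4, -258.0): 222.2
CP2 (-137.7, -282.0): 281.1
CP5 (71.3, 256.3): 302.2
CP7 (-193.1, 214.5): 318.2
CP3 (-257.5, 239.1): 378.7

CP4, CP6, CP1, CP2, CP5, CP7, CP3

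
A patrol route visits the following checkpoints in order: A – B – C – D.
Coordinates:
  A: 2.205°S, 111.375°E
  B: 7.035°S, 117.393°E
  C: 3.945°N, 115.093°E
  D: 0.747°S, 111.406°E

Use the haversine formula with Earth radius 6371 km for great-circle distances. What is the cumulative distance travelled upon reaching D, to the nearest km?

Leg distances:
A→B: 856.2 km  (cumulative 856.2 km)
B→C: 1247.3 km  (cumulative 2103.5 km)
C→D: 663.4 km  (cumulative 2766.9 km)
Cumulative distance at D ≈ 2767 km.

2767 km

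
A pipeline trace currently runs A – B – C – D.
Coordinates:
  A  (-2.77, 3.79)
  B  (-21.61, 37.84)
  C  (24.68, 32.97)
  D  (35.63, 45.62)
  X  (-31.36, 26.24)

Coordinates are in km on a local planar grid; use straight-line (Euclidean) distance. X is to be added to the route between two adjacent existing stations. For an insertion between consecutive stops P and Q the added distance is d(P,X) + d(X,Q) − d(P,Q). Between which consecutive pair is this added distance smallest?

Added distance for inserting X between each consecutive pair:
A–B: 12.6 km
B–C: 25.1 km
C–D: 109.4 km
Smallest added distance is 12.6 km, inserting between A and B.

between A and B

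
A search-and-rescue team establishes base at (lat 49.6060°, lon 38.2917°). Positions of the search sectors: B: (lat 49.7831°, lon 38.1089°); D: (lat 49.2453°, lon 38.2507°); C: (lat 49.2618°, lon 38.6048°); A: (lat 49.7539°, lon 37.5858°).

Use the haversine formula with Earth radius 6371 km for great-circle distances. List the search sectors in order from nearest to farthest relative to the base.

B, D, C, A

Distance from the base at (lat 49.6060°, lon 38.2917°) to each:
B (lat 49.7831°, lon 38.1089°): 23.7 km
D (lat 49.2453°, lon 38.2507°): 40.2 km
C (lat 49.2618°, lon 38.6048°): 44.5 km
A (lat 49.7539°, lon 37.5858°): 53.4 km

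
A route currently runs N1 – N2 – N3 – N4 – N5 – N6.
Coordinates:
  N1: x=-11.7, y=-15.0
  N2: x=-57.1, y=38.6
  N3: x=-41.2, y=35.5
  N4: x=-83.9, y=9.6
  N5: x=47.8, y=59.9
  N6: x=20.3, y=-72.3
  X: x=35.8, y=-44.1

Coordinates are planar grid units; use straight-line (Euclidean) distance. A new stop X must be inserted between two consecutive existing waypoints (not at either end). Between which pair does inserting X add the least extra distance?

between N5 and N6

Added distance for inserting X between each consecutive pair:
N1–N2: 109.8
N2–N3: 218.9
N3–N4: 192.0
N4–N5: 94.9
N5–N6: 1.8
Smallest added distance is 1.8, inserting between N5 and N6.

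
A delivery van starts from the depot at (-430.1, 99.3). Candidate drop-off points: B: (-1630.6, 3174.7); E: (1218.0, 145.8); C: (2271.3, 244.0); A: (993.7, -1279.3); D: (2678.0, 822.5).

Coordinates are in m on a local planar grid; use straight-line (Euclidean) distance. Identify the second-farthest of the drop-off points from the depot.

Distances from the depot ((-430.1, 99.3)):
B: 3301.4 m
D: 3191.1 m
C: 2705.3 m
A: 1981.9 m
E: 1648.8 m
The second-farthest is D at 3191.1 m.

D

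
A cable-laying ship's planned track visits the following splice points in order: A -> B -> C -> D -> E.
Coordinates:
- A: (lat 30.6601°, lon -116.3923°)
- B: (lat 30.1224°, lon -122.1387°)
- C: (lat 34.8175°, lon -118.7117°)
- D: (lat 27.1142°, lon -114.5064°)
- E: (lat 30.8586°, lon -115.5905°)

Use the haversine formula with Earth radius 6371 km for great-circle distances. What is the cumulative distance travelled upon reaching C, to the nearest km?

1167 km

Leg distances:
A→B: 554.3 km  (cumulative 554.3 km)
B→C: 613.0 km  (cumulative 1167.3 km)
Cumulative distance at C ≈ 1167 km.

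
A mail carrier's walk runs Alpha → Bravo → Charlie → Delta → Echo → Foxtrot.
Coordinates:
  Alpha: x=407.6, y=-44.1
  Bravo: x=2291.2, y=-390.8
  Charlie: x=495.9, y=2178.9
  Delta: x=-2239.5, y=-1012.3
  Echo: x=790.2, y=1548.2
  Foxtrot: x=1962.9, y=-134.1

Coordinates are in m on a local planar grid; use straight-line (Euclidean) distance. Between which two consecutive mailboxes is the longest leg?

Charlie–Delta

Leg distances:
Alpha→Bravo: 1915.2 m
Bravo→Charlie: 3134.7 m
Charlie→Delta: 4203.1 m
Delta→Echo: 3966.8 m
Echo→Foxtrot: 2050.7 m
The longest leg is Charlie–Delta at 4203.1 m.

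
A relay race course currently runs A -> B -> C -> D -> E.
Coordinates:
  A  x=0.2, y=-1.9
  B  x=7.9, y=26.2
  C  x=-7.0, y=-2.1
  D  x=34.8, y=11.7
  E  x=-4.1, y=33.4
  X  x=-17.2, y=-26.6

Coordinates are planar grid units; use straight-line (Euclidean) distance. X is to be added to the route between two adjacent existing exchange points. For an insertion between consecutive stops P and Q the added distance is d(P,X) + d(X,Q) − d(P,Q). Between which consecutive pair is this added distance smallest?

Added distance for inserting X between each consecutive pair:
A–B: 59.5
B–C: 53.0
C–D: 47.1
D–E: 81.5
Smallest added distance is 47.1, inserting between C and D.

between C and D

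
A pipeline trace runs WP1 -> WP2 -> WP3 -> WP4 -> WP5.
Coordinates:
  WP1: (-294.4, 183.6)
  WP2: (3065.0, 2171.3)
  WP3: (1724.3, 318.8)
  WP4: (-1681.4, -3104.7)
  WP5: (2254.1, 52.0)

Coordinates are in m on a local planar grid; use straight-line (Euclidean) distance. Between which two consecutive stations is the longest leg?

WP4–WP5

Leg distances:
WP1→WP2: 3903.4 m
WP2→WP3: 2286.8 m
WP3→WP4: 4829.0 m
WP4→WP5: 5045.1 m
The longest leg is WP4–WP5 at 5045.1 m.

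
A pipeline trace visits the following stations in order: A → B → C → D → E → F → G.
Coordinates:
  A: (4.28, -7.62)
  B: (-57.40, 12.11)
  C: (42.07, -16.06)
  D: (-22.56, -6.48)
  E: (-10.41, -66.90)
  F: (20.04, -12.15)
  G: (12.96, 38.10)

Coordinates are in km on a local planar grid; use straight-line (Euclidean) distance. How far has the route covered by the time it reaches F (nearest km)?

358 km

Leg distances:
A→B: 64.8 km  (cumulative 64.8 km)
B→C: 103.4 km  (cumulative 168.1 km)
C→D: 65.3 km  (cumulative 233.5 km)
D→E: 61.6 km  (cumulative 295.1 km)
E→F: 62.6 km  (cumulative 357.8 km)
Cumulative distance at F ≈ 358 km.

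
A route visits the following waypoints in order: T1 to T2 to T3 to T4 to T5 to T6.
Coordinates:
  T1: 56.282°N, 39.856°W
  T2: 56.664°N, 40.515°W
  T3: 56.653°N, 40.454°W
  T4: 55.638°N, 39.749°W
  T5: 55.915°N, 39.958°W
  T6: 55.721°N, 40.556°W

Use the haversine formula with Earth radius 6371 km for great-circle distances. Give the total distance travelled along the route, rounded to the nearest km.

Leg distances:
T1→T2: 58.7 km  (cumulative 58.7 km)
T2→T3: 3.9 km  (cumulative 62.6 km)
T3→T4: 121.0 km  (cumulative 183.6 km)
T4→T5: 33.5 km  (cumulative 217.1 km)
T5→T6: 43.1 km  (cumulative 260.2 km)
Total route length ≈ 260 km.

260 km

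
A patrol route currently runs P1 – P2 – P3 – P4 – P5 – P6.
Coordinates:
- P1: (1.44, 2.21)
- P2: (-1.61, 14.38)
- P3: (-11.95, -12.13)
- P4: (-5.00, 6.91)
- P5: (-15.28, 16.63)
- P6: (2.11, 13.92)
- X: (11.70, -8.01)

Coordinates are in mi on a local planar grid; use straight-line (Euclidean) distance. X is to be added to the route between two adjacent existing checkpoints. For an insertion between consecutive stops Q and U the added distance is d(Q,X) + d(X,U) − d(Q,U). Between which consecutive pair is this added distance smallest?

between P2 and P3

Added distance for inserting X between each consecutive pair:
P1–P2: 28.0 mi
P2–P3: 21.6 mi
P3–P4: 26.1 mi
P4–P5: 44.8 mi
P5–P6: 42.9 mi
Smallest added distance is 21.6 mi, inserting between P2 and P3.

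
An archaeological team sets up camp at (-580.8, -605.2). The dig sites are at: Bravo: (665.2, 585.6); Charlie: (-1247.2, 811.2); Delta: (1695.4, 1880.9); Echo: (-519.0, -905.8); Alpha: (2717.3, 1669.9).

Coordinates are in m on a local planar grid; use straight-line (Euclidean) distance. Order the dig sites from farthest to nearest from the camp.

Alpha, Delta, Bravo, Charlie, Echo

Distances from the camp:
Alpha (2717.3, 1669.9): 4006.7 m
Delta (1695.4, 1880.9): 3370.7 m
Bravo (665.2, 585.6): 1723.5 m
Charlie (-1247.2, 811.2): 1565.3 m
Echo (-519.0, -905.8): 306.9 m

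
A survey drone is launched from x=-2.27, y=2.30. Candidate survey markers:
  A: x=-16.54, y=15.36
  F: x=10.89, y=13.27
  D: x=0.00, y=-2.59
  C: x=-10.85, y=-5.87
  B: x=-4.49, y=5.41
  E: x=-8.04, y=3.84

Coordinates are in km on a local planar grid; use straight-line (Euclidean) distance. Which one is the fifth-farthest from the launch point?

Distances from the launch point (x=-2.27, y=2.30):
A: 19.3 km
F: 17.1 km
C: 11.8 km
E: 6.0 km
D: 5.4 km
B: 3.8 km
The fifth-farthest is D at 5.4 km.

D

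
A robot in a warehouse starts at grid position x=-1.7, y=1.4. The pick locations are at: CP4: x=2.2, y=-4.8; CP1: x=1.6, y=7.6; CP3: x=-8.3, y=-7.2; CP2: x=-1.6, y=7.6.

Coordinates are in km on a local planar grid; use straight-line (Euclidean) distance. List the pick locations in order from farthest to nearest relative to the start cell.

CP3, CP4, CP1, CP2

Distance from the start cell at x=-1.7, y=1.4 to each:
CP3 x=-8.3, y=-7.2: 10.8 km
CP4 x=2.2, y=-4.8: 7.3 km
CP1 x=1.6, y=7.6: 7.0 km
CP2 x=-1.6, y=7.6: 6.2 km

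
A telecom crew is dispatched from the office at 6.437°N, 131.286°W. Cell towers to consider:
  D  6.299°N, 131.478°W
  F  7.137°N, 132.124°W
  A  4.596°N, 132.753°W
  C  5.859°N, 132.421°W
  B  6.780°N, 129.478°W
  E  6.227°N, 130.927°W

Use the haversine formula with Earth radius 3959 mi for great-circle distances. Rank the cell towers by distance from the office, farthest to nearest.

Distance from the office at 6.437°N, 131.286°W to each:
A 4.596°N, 132.753°W: 162.4 mi
B 6.780°N, 129.478°W: 126.3 mi
C 5.859°N, 132.421°W: 87.6 mi
F 7.137°N, 132.124°W: 75.1 mi
E 6.227°N, 130.927°W: 28.6 mi
D 6.299°N, 131.478°W: 16.3 mi

A, B, C, F, E, D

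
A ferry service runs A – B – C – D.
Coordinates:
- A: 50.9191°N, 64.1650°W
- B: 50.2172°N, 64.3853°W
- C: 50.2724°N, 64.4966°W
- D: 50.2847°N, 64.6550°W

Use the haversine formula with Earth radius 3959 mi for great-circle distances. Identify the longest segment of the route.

A–B

Leg distances:
A→B: 49.5 mi
B→C: 6.2 mi
C→D: 7.0 mi
The longest leg is A–B at 49.5 mi.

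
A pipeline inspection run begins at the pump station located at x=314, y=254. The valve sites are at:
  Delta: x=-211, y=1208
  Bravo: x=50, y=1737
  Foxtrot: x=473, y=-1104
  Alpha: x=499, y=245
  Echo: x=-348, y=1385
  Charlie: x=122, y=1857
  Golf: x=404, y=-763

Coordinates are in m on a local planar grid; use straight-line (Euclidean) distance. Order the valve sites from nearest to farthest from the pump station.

Computing each straight-line distance from x=314, y=254:
Alpha x=499, y=245: 185.2 m
Golf x=404, y=-763: 1021.0 m
Delta x=-211, y=1208: 1088.9 m
Echo x=-348, y=1385: 1310.5 m
Foxtrot x=473, y=-1104: 1367.3 m
Bravo x=50, y=1737: 1506.3 m
Charlie x=122, y=1857: 1614.5 m

Alpha, Golf, Delta, Echo, Foxtrot, Bravo, Charlie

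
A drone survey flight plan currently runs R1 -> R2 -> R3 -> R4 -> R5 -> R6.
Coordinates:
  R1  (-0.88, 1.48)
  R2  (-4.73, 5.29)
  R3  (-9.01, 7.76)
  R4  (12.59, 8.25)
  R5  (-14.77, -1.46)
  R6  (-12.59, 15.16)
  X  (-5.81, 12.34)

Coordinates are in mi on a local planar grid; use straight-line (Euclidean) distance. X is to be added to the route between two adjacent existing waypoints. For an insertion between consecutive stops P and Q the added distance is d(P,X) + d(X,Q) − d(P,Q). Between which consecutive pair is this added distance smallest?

Added distance for inserting X between each consecutive pair:
R1–R2: 13.6 mi
R2–R3: 7.8 mi
R3–R4: 2.8 mi
R4–R5: 6.3 mi
R5–R6: 7.0 mi
Smallest added distance is 2.8 mi, inserting between R3 and R4.

between R3 and R4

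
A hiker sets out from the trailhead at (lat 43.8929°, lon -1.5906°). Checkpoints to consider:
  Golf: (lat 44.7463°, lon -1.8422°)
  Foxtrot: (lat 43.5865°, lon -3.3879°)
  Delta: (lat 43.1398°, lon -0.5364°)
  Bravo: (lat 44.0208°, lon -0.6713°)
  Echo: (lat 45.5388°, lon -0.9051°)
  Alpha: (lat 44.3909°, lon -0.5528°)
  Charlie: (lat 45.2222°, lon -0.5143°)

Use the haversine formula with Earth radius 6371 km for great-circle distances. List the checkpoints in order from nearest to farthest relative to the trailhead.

Bravo, Golf, Alpha, Delta, Foxtrot, Charlie, Echo

Distances from the trailhead:
Bravo (lat 44.0208°, lon -0.6713°): 74.9 km
Golf (lat 44.7463°, lon -1.8422°): 97.0 km
Alpha (lat 44.3909°, lon -0.5528°): 99.6 km
Delta (lat 43.1398°, lon -0.5364°): 119.3 km
Foxtrot (lat 43.5865°, lon -3.3879°): 148.4 km
Charlie (lat 45.2222°, lon -0.5143°): 170.6 km
Echo (lat 45.5388°, lon -0.9051°): 190.9 km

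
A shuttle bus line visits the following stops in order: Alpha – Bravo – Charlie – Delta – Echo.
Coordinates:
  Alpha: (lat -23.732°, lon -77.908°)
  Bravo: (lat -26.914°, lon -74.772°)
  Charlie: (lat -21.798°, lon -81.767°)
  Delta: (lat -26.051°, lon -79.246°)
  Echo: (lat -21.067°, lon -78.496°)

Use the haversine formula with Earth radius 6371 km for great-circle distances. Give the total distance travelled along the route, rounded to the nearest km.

2479 km

Leg distances:
Alpha→Bravo: 473.8 km  (cumulative 473.8 km)
Bravo→Charlie: 908.3 km  (cumulative 1382.1 km)
Charlie→Delta: 537.8 km  (cumulative 1920.0 km)
Delta→Echo: 559.4 km  (cumulative 2479.4 km)
Total route length ≈ 2479 km.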